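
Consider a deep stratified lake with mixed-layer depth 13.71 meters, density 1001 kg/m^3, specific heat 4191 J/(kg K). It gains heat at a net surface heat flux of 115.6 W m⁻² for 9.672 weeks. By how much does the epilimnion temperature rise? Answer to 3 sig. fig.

Areal heat capacity C = ρ c_p D = 1001 × 4191 × 13.71 = 5.75×10^7 J m⁻² K⁻¹.
Net heat input Q = F Δt = 115.6 × (9.672 weeks × 6.048×10^5 s/week) = 6.76×10^8 J/m².
ΔT = Q / C = 6.76×10^8 / 5.75×10^7 = 11.8 K.

11.8 K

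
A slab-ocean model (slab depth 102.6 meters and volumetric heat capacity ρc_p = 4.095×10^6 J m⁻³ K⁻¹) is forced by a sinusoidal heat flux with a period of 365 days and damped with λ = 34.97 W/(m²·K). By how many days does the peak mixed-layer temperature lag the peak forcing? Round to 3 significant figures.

68.3 days

Areal heat capacity C = ρc_p × D = 4.095×10^6 × 102.6 = 4.20×10^8 J/(m²·K).
ω = 2π / 3.15×10^7 s = 1.99×10^-7 s⁻¹.
Phase lag φ = arctan(Cω/λ) = arctan(83.7/34.97) = 1.18 rad.
Time lag = φ / ω = 1.18 / 1.99×10^-7 = 5.90×10^6 s = 68.3 days.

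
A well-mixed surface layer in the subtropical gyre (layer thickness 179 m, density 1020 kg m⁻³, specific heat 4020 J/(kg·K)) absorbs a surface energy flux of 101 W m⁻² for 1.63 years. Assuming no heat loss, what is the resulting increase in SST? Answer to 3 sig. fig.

7.08 K

Areal heat capacity C = ρ c_p D = 1020 × 4020 × 179 = 7.34×10^8 J/(m²·K).
Net heat input Q = F Δt = 101 × (1.63 years × 3.156×10^7 s/year) = 5.20×10^9 J/m².
ΔT = Q / C = 5.20×10^9 / 7.34×10^8 = 7.08 K.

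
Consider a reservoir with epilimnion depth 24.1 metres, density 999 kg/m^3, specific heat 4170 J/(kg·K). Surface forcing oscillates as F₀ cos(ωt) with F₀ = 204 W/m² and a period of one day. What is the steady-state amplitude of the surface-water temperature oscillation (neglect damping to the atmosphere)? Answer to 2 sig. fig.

0.028 K

Areal heat capacity C = ρ c_p D = 999 × 4170 × 24.1 = 1.00×10^8 J m⁻² K⁻¹.
Angular frequency ω = 2π / T = 2π / 86400 s = 7.27×10^-5 s⁻¹.
Cω = 1.00×10^8 × 7.27×10^-5 = 7300 W/(m²·K).
Amplitude A = F₀ / (Cω) = 204 / 7300 = 0.0279 K.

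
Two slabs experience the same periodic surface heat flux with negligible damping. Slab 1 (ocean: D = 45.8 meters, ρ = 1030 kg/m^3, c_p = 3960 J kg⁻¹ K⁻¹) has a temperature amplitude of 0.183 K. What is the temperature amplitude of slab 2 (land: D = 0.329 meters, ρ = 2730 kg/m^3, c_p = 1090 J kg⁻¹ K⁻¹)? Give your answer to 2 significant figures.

C_ocean = 1.87×10^8 J/(m²·K); C_land = 9.79×10^5 J/(m²·K).
A ∝ 1/C ⇒ A_land = A_ocean × C_ocean/C_land = 0.183 × 191 = 34.9 K.

35 K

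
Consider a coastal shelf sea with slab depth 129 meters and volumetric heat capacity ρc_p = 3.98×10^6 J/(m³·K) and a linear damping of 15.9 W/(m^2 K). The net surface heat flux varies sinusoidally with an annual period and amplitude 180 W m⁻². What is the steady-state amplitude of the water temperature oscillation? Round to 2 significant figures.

Areal heat capacity C = ρc_p × D = 3.98×10^6 × 129 = 5.13×10^8 J m⁻² K⁻¹.
Angular frequency ω = 2π / T = 2π / 3.15×10^7 s = 1.99×10^-7 s⁻¹.
√((Cω)² + λ²) = √((102)² + 15.9²) = 104 W/(m²·K).
Amplitude A = F₀ / √((Cω)²+λ²) = 180 / 104 = 1.74 K.

1.7 K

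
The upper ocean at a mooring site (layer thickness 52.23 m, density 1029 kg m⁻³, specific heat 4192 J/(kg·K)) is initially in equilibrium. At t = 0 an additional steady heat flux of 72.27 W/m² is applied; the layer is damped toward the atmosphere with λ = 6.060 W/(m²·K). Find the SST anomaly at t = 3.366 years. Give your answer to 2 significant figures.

Areal heat capacity C = ρ c_p D = 1029 × 4192 × 52.23 = 2.25×10^8 J m⁻² K⁻¹.
τ = C / λ = 2.25×10^8 / 6.060 = 3.72×10^7 s.
Equilibrium anomaly ΔT_eq = F / λ = 72.27 / 6.060 = 11.9 K.
t = 3.366 years = 1.06×10^8 s, so t/τ = 2.86.
ΔT(t) = ΔT_eq (1 − e^(−t/τ)) = 11.9 × (1 − e^−2.86) = 11.2 K.

11 K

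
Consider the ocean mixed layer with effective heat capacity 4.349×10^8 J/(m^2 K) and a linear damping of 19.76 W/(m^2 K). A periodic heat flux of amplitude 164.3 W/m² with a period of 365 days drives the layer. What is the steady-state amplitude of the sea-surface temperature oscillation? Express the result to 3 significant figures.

1.85 K

Areal heat capacity C = 4.349×10^8 J/(m^2 K) (given).
Angular frequency ω = 2π / T = 2π / 3.15×10^7 s = 1.99×10^-7 s⁻¹.
√((Cω)² + λ²) = √((86.6)² + 19.76²) = 88.9 W/(m²·K).
Amplitude A = F₀ / √((Cω)²+λ²) = 164.3 / 88.9 = 1.85 K.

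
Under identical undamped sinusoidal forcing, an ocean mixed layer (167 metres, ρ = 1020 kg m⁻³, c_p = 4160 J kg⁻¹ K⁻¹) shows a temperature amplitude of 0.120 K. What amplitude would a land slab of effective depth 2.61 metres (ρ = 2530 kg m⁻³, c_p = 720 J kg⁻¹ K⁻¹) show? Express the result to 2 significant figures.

C_ocean = 7.09×10^8 J/(m²·K); C_land = 4.75×10^6 J/(m²·K).
A ∝ 1/C ⇒ A_land = A_ocean × C_ocean/C_land = 0.120 × 149 = 17.9 K.

18 K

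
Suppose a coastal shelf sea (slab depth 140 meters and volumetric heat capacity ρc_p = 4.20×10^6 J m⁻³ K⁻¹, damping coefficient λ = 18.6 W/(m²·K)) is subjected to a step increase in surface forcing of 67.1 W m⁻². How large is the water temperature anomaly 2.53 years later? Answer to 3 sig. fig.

3.32 K

Areal heat capacity C = ρc_p × D = 4.20×10^6 × 140 = 5.88×10^8 J m⁻² K⁻¹.
τ = C / λ = 5.88×10^8 / 18.6 = 3.16×10^7 s.
Equilibrium anomaly ΔT_eq = F / λ = 67.1 / 18.6 = 3.61 K.
t = 2.53 years = 7.98×10^7 s, so t/τ = 2.53.
ΔT(t) = ΔT_eq (1 − e^(−t/τ)) = 3.61 × (1 − e^−2.53) = 3.32 K.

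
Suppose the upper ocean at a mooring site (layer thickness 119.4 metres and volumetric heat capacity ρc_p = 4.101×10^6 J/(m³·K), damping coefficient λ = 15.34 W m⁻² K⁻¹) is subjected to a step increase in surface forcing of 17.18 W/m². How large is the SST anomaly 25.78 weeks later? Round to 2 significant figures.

Areal heat capacity C = ρc_p × D = 4.101×10^6 × 119.4 = 4.90×10^8 J/(m²·K).
τ = C / λ = 4.90×10^8 / 15.34 = 3.19×10^7 s.
Equilibrium anomaly ΔT_eq = F / λ = 17.18 / 15.34 = 1.12 K.
t = 25.78 weeks = 1.56×10^7 s, so t/τ = 0.488.
ΔT(t) = ΔT_eq (1 − e^(−t/τ)) = 1.12 × (1 − e^−0.488) = 0.433 K.

0.43 K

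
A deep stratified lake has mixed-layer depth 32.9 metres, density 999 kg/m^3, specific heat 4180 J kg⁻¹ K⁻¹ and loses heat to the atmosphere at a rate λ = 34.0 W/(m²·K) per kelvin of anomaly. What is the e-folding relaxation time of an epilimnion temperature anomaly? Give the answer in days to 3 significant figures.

46.8 days

Areal heat capacity C = ρ c_p D = 999 × 4180 × 32.9 = 1.37×10^8 J m⁻² K⁻¹.
Relaxation time τ = C / λ = 1.37×10^8 / 34.0 = 4.04×10^6 s.
In days: 4.04×10^6 s / (86400 s/day) = 46.8 days.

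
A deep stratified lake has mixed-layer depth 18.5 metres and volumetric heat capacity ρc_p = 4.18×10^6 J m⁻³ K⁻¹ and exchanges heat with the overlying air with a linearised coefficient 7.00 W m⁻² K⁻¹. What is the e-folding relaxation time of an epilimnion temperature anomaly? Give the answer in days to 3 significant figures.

128 days

Areal heat capacity C = ρc_p × D = 4.18×10^6 × 18.5 = 7.73×10^7 J m⁻² K⁻¹.
Relaxation time τ = C / λ = 7.73×10^7 / 7.00 = 1.10×10^7 s.
In days: 1.10×10^7 s / (86400 s/day) = 128 days.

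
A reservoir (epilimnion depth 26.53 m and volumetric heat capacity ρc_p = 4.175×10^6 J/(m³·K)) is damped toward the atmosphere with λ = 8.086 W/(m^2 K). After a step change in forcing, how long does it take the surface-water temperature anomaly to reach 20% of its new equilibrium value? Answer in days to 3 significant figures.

Areal heat capacity C = ρc_p × D = 4.175×10^6 × 26.53 = 1.11×10^8 J/(m²·K).
τ = C / λ = 1.11×10^8 / 8.086 = 1.37×10^7 s.
Fraction reached: 1 − e^(−t/τ) = 0.20 ⇒ t = −τ ln(1 − 0.20) = τ × 0.223.
t = 3.06×10^6 s = 35.4 days.

35.4 days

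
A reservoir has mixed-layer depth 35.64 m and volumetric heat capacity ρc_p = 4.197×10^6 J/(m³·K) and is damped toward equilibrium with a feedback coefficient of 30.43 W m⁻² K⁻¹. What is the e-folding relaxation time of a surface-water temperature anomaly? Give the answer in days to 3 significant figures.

56.9 days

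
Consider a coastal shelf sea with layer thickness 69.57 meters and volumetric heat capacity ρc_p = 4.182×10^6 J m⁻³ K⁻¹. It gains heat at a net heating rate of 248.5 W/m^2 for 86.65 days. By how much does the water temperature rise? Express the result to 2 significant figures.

6.4 K

Areal heat capacity C = ρc_p × D = 4.182×10^6 × 69.57 = 2.91×10^8 J/(m²·K).
Net heat input Q = F Δt = 248.5 × (86.65 days × 86400 s/day) = 1.86×10^9 J/m².
ΔT = Q / C = 1.86×10^9 / 2.91×10^8 = 6.39 K.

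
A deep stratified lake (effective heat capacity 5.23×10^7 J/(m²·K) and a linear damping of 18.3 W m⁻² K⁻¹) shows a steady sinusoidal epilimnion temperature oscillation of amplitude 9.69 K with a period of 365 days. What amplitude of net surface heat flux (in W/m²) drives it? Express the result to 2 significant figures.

Areal heat capacity C = 5.23×10^7 J/(m²·K) (given).
ω = 2π / 3.15×10^7 s = 1.99×10^-7 s⁻¹.
√((Cω)² + λ²) = √((10.4)² + 18.3²) = 21.1 W/(m²·K).
F₀ = A × √((Cω)²+λ²) = 9.69 × 21.1 = 204 W/m².

200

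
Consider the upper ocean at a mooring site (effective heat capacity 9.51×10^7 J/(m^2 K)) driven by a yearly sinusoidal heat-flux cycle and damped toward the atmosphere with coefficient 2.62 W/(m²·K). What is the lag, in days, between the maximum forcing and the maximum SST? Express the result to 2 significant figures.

83 days

Areal heat capacity C = 9.51×10^7 J/(m^2 K) (given).
ω = 2π / 3.15×10^7 s = 1.99×10^-7 s⁻¹.
Phase lag φ = arctan(Cω/λ) = arctan(18.9/2.62) = 1.43 rad.
Time lag = φ / ω = 1.43 / 1.99×10^-7 = 7.19×10^6 s = 83.3 days.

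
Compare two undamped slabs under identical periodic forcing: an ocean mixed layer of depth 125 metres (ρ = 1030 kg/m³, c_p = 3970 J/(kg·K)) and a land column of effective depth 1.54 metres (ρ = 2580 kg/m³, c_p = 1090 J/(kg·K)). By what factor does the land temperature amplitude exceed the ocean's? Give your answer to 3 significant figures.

C_ocean = 1030 × 3970 × 125 = 5.11×10^8 J/(m²·K).
C_land = 2580 × 1090 × 1.54 = 4.33×10^6 J/(m²·K).
Undamped amplitude ∝ 1/C, so A_land/A_ocean = C_ocean/C_land = 118.

118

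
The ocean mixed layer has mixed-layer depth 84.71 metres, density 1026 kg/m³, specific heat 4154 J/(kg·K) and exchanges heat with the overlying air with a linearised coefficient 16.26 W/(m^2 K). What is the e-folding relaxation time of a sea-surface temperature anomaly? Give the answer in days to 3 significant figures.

257 days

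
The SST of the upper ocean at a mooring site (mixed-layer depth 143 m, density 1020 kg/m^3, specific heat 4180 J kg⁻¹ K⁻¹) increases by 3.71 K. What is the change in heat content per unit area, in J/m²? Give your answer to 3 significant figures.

2.26×10^9

Areal heat capacity C = ρ c_p D = 1020 × 4180 × 143 = 6.10×10^8 J/(m^2 K).
ΔQ = C ΔT = 6.10×10^8 × 3.71 = 2.26×10^9 J/m².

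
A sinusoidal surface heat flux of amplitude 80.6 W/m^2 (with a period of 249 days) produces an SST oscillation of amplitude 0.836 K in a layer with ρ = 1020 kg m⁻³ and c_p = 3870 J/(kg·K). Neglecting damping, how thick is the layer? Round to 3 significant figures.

ω = 2π / 2.15×10^7 s = 2.92×10^-7 s⁻¹.
Required C = F₀ / (A ω) = 80.6 / (0.836 × 2.92×10^-7) = 3.30×10^8 J/(m²·K).
D = C / (ρ c_p) = 3.30×10^8 / (1020 × 3870) = 83.6 m.

83.6 m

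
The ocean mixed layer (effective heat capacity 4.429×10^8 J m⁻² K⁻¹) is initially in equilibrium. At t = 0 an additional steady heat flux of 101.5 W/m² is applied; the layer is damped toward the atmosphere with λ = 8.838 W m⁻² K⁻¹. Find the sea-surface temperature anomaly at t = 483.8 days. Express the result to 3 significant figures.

6.50 K

Areal heat capacity C = 4.429×10^8 J m⁻² K⁻¹ (given).
τ = C / λ = 4.43×10^8 / 8.838 = 5.01×10^7 s.
Equilibrium anomaly ΔT_eq = F / λ = 101.5 / 8.838 = 11.5 K.
t = 483.8 days = 4.18×10^7 s, so t/τ = 0.834.
ΔT(t) = ΔT_eq (1 − e^(−t/τ)) = 11.5 × (1 − e^−0.834) = 6.50 K.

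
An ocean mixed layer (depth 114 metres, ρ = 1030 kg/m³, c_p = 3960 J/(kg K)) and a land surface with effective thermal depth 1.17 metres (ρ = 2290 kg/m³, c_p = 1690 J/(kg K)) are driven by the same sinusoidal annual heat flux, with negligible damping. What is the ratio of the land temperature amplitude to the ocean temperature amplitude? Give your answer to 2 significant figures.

100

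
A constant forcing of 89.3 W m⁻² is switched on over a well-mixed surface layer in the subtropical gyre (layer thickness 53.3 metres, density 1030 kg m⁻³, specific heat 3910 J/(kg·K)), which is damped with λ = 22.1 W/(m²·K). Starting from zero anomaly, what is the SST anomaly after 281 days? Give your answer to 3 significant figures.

3.71 K

Areal heat capacity C = ρ c_p D = 1030 × 3910 × 53.3 = 2.15×10^8 J/(m^2 K).
τ = C / λ = 2.15×10^8 / 22.1 = 9.71×10^6 s.
Equilibrium anomaly ΔT_eq = F / λ = 89.3 / 22.1 = 4.04 K.
t = 281 days = 2.43×10^7 s, so t/τ = 2.50.
ΔT(t) = ΔT_eq (1 − e^(−t/τ)) = 4.04 × (1 − e^−2.50) = 3.71 K.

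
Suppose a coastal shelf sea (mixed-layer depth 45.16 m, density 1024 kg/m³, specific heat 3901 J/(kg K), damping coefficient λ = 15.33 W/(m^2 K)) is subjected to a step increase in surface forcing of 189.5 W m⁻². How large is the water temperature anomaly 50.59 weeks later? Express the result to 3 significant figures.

11.4 K

Areal heat capacity C = ρ c_p D = 1024 × 3901 × 45.16 = 1.80×10^8 J/(m^2 K).
τ = C / λ = 1.80×10^8 / 15.33 = 1.18×10^7 s.
Equilibrium anomaly ΔT_eq = F / λ = 189.5 / 15.33 = 12.4 K.
t = 50.59 weeks = 3.06×10^7 s, so t/τ = 2.60.
ΔT(t) = ΔT_eq (1 − e^(−t/τ)) = 12.4 × (1 − e^−2.60) = 11.4 K.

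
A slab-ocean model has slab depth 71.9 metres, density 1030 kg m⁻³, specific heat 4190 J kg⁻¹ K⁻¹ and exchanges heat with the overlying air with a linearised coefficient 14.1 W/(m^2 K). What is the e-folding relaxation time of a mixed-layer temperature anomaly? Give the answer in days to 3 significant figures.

Areal heat capacity C = ρ c_p D = 1030 × 4190 × 71.9 = 3.10×10^8 J/(m²·K).
Relaxation time τ = C / λ = 3.10×10^8 / 14.1 = 2.20×10^7 s.
In days: 2.20×10^7 s / (86400 s/day) = 255 days.

255 days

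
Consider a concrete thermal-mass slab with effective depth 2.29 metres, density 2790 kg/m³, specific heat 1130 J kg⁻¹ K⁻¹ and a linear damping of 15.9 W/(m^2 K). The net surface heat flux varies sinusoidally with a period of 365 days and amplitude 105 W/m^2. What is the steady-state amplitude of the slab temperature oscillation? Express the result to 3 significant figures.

Areal heat capacity C = ρ c_p D = 2790 × 1130 × 2.29 = 7.22×10^6 J/(m^2 K).
Angular frequency ω = 2π / T = 2π / 3.15×10^7 s = 1.99×10^-7 s⁻¹.
√((Cω)² + λ²) = √((1.44)² + 15.9²) = 16.0 W/(m²·K).
Amplitude A = F₀ / √((Cω)²+λ²) = 105 / 16.0 = 6.58 K.

6.58 K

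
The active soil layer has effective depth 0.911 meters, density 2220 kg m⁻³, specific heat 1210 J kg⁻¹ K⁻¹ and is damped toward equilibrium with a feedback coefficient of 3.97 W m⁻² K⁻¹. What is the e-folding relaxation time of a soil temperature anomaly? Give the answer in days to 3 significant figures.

Areal heat capacity C = ρ c_p D = 2220 × 1210 × 0.911 = 2.45×10^6 J/(m^2 K).
Relaxation time τ = C / λ = 2.45×10^6 / 3.97 = 6.16×10^5 s.
In days: 6.16×10^5 s / (86400 s/day) = 7.13 days.

7.13 days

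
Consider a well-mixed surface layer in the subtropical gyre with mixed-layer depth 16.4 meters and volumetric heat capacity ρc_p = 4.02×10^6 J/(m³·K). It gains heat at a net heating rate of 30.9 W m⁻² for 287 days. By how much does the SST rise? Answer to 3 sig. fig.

11.6 K

Areal heat capacity C = ρc_p × D = 4.02×10^6 × 16.4 = 6.59×10^7 J/(m²·K).
Net heat input Q = F Δt = 30.9 × (287 days × 86400 s/day) = 7.66×10^8 J/m².
ΔT = Q / C = 7.66×10^8 / 6.59×10^7 = 11.6 K.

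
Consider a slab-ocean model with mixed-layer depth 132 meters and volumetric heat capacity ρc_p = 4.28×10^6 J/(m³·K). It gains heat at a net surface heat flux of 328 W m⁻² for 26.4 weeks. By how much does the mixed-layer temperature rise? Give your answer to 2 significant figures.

9.3 K

Areal heat capacity C = ρc_p × D = 4.28×10^6 × 132 = 5.65×10^8 J/(m²·K).
Net heat input Q = F Δt = 328 × (26.4 weeks × 6.048×10^5 s/week) = 5.24×10^9 J/m².
ΔT = Q / C = 5.24×10^9 / 5.65×10^8 = 9.27 K.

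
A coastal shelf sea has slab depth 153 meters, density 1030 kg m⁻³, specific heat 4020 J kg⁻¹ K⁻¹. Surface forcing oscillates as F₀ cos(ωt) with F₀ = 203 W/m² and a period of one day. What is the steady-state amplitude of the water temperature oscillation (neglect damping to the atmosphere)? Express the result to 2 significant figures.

0.0044 K

Areal heat capacity C = ρ c_p D = 1030 × 4020 × 153 = 6.34×10^8 J m⁻² K⁻¹.
Angular frequency ω = 2π / T = 2π / 86400 s = 7.27×10^-5 s⁻¹.
Cω = 6.34×10^8 × 7.27×10^-5 = 46100 W/(m²·K).
Amplitude A = F₀ / (Cω) = 203 / 46100 = 0.00441 K.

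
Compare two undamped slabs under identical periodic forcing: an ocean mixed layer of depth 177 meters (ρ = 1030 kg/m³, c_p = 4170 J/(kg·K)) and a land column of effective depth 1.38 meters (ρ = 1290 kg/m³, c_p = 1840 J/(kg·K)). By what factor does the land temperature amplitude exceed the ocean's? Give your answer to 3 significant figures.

C_ocean = 1030 × 4170 × 177 = 7.60×10^8 J/(m²·K).
C_land = 1290 × 1840 × 1.38 = 3.28×10^6 J/(m²·K).
Undamped amplitude ∝ 1/C, so A_land/A_ocean = C_ocean/C_land = 232.

232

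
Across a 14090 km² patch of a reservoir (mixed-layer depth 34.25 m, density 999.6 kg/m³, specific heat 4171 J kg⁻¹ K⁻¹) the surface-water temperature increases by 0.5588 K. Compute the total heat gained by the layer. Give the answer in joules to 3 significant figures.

1.12×10^18 J

Areal heat capacity C = ρ c_p D = 999.6 × 4171 × 34.25 = 1.43×10^8 J m⁻² K⁻¹.
Heat per unit area: q = C ΔT = 1.43×10^8 × 0.5588 = 7.98×10^7 J/m².
Total heat: Q = q × A = 7.98×10^7 × (14090 × 10⁶ m²) = 1.12×10^18 J.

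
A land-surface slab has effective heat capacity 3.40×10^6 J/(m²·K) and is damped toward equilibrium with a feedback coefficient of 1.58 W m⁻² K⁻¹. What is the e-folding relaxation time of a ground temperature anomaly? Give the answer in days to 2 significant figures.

25 days

Areal heat capacity C = 3.40×10^6 J/(m²·K) (given).
Relaxation time τ = C / λ = 3.40×10^6 / 1.58 = 2.15×10^6 s.
In days: 2.15×10^6 s / (86400 s/day) = 24.9 days.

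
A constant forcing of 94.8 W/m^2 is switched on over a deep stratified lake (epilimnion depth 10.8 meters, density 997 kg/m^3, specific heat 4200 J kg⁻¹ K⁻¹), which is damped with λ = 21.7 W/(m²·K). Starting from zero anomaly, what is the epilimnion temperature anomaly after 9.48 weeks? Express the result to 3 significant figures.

Areal heat capacity C = ρ c_p D = 997 × 4200 × 10.8 = 4.52×10^7 J/(m²·K).
τ = C / λ = 4.52×10^7 / 21.7 = 2.08×10^6 s.
Equilibrium anomaly ΔT_eq = F / λ = 94.8 / 21.7 = 4.37 K.
t = 9.48 weeks = 5.73×10^6 s, so t/τ = 2.75.
ΔT(t) = ΔT_eq (1 − e^(−t/τ)) = 4.37 × (1 − e^−2.75) = 4.09 K.

4.09 K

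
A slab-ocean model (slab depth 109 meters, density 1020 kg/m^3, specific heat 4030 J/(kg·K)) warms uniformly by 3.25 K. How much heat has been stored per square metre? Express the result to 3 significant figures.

1.46×10^9

Areal heat capacity C = ρ c_p D = 1020 × 4030 × 109 = 4.48×10^8 J/(m²·K).
ΔQ = C ΔT = 4.48×10^8 × 3.25 = 1.46×10^9 J/m².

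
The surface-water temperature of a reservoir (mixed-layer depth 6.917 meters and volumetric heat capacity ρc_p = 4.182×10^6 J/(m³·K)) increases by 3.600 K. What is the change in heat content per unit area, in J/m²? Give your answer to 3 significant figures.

1.04×10^8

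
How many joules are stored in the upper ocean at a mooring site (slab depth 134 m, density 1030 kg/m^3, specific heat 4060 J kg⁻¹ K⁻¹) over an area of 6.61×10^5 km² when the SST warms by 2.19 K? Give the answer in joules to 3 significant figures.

8.11×10^20 J

Areal heat capacity C = ρ c_p D = 1030 × 4060 × 134 = 5.60×10^8 J/(m²·K).
Heat per unit area: q = C ΔT = 5.60×10^8 × 2.19 = 1.23×10^9 J/m².
Total heat: Q = q × A = 1.23×10^9 × (6.61×10^5 × 10⁶ m²) = 8.11×10^20 J.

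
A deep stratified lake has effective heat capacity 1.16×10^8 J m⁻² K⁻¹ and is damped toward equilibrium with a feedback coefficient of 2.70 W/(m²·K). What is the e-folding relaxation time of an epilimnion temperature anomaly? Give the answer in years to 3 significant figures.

1.36 years

Areal heat capacity C = 1.16×10^8 J m⁻² K⁻¹ (given).
Relaxation time τ = C / λ = 1.16×10^8 / 2.70 = 4.30×10^7 s.
In years: 4.30×10^7 s / (3.156×10^7 s/year) = 1.36 years.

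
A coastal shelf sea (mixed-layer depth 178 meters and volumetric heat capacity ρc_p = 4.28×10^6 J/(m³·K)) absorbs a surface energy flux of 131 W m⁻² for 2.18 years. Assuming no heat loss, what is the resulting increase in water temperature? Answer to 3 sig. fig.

Areal heat capacity C = ρc_p × D = 4.28×10^6 × 178 = 7.62×10^8 J m⁻² K⁻¹.
Net heat input Q = F Δt = 131 × (2.18 years × 3.156×10^7 s/year) = 9.01×10^9 J/m².
ΔT = Q / C = 9.01×10^9 / 7.62×10^8 = 11.8 K.

11.8 K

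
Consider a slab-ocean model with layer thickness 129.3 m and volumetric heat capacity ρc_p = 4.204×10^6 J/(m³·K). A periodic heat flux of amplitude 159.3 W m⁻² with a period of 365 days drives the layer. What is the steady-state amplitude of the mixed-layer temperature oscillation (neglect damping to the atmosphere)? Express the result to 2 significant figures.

Areal heat capacity C = ρc_p × D = 4.204×10^6 × 129.3 = 5.44×10^8 J m⁻² K⁻¹.
Angular frequency ω = 2π / T = 2π / 3.15×10^7 s = 1.99×10^-7 s⁻¹.
Cω = 5.44×10^8 × 1.99×10^-7 = 108 W/(m²·K).
Amplitude A = F₀ / (Cω) = 159.3 / 108 = 1.47 K.

1.5 K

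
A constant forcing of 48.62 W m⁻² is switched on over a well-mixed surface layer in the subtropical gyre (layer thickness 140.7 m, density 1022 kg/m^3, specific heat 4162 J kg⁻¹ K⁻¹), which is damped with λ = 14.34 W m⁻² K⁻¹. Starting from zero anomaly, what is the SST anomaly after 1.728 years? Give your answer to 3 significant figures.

Areal heat capacity C = ρ c_p D = 1022 × 4162 × 140.7 = 5.98×10^8 J/(m²·K).
τ = C / λ = 5.98×10^8 / 14.34 = 4.17×10^7 s.
Equilibrium anomaly ΔT_eq = F / λ = 48.62 / 14.34 = 3.39 K.
t = 1.728 years = 5.45×10^7 s, so t/τ = 1.31.
ΔT(t) = ΔT_eq (1 − e^(−t/τ)) = 3.39 × (1 − e^−1.31) = 2.47 K.

2.47 K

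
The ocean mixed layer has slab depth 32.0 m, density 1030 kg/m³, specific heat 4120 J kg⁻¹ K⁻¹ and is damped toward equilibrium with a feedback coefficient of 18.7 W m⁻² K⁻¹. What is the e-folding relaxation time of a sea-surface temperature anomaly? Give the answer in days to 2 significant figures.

84 days

Areal heat capacity C = ρ c_p D = 1030 × 4120 × 32.0 = 1.36×10^8 J/(m^2 K).
Relaxation time τ = C / λ = 1.36×10^8 / 18.7 = 7.26×10^6 s.
In days: 7.26×10^6 s / (86400 s/day) = 84.0 days.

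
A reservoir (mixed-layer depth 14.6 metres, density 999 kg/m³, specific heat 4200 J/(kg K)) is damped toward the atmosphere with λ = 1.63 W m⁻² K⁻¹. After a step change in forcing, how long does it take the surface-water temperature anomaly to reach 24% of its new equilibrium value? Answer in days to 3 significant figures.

Areal heat capacity C = ρ c_p D = 999 × 4200 × 14.6 = 6.13×10^7 J/(m²·K).
τ = C / λ = 6.13×10^7 / 1.63 = 3.76×10^7 s.
Fraction reached: 1 − e^(−t/τ) = 0.24 ⇒ t = −τ ln(1 − 0.24) = τ × 0.274.
t = 1.03×10^7 s = 119 days.

119 days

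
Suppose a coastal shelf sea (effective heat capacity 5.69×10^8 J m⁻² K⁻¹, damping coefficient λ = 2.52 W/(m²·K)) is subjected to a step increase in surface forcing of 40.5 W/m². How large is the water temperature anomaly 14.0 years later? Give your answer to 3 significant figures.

Areal heat capacity C = 5.69×10^8 J m⁻² K⁻¹ (given).
τ = C / λ = 5.69×10^8 / 2.52 = 2.26×10^8 s.
Equilibrium anomaly ΔT_eq = F / λ = 40.5 / 2.52 = 16.1 K.
t = 14.0 years = 4.42×10^8 s, so t/τ = 1.96.
ΔT(t) = ΔT_eq (1 − e^(−t/τ)) = 16.1 × (1 − e^−1.96) = 13.8 K.

13.8 K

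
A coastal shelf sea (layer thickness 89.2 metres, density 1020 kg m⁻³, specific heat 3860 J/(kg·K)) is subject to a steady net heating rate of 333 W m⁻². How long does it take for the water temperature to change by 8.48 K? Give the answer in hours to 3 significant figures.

2480 hours

Areal heat capacity C = ρ c_p D = 1020 × 3860 × 89.2 = 3.51×10^8 J/(m²·K).
Time required: Δt = C ΔT / F = 3.51×10^8 × 8.48 / 333 = 8.94×10^6 s.
In hours: 8.94×10^6 s / (3600 s/hour) = 2480 hours.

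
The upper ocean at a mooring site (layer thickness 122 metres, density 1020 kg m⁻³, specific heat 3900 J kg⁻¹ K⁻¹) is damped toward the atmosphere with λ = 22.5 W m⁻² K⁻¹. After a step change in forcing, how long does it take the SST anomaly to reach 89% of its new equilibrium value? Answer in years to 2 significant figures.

1.5 years

Areal heat capacity C = ρ c_p D = 1020 × 3900 × 122 = 4.85×10^8 J/(m²·K).
τ = C / λ = 4.85×10^8 / 22.5 = 2.16×10^7 s.
Fraction reached: 1 − e^(−t/τ) = 0.89 ⇒ t = −τ ln(1 − 0.89) = τ × 2.21.
t = 4.76×10^7 s = 1.51 years.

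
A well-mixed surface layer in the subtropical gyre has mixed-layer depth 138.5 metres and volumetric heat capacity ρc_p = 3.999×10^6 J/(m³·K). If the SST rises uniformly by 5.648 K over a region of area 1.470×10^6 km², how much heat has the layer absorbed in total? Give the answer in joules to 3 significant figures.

4.60×10^21 J

Areal heat capacity C = ρc_p × D = 3.999×10^6 × 138.5 = 5.54×10^8 J/(m^2 K).
Heat per unit area: q = C ΔT = 5.54×10^8 × 5.648 = 3.13×10^9 J/m².
Total heat: Q = q × A = 3.13×10^9 × (1.470×10^6 × 10⁶ m²) = 4.60×10^21 J.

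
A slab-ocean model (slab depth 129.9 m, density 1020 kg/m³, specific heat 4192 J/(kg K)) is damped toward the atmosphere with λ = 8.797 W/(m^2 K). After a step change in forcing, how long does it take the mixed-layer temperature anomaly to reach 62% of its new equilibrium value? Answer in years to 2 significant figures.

Areal heat capacity C = ρ c_p D = 1020 × 4192 × 129.9 = 5.55×10^8 J/(m^2 K).
τ = C / λ = 5.55×10^8 / 8.797 = 6.31×10^7 s.
Fraction reached: 1 − e^(−t/τ) = 0.62 ⇒ t = −τ ln(1 − 0.62) = τ × 0.968.
t = 6.11×10^7 s = 1.94 years.

1.9 years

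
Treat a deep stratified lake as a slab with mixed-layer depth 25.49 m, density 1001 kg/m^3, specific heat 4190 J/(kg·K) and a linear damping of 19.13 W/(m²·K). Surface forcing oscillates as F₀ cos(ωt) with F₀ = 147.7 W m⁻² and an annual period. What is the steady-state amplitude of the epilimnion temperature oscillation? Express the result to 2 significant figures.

5.2 K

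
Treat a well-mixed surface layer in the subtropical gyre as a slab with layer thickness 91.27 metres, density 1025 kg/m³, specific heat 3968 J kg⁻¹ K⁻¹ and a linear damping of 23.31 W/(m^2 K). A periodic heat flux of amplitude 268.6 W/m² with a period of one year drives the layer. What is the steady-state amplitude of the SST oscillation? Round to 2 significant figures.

3.5 K

Areal heat capacity C = ρ c_p D = 1025 × 3968 × 91.27 = 3.71×10^8 J/(m^2 K).
Angular frequency ω = 2π / T = 2π / 3.15×10^7 s = 1.99×10^-7 s⁻¹.
√((Cω)² + λ²) = √((74.0)² + 23.31²) = 77.5 W/(m²·K).
Amplitude A = F₀ / √((Cω)²+λ²) = 268.6 / 77.5 = 3.46 K.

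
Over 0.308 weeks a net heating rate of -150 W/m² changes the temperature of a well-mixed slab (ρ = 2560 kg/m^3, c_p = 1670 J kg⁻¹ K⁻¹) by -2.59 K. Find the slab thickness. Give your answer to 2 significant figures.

Heat input Q = F Δt = -150 × 1.86×10^5 s = -2.79×10^7 J/m².
Required areal heat capacity C = Q / ΔT = 1.08×10^7 J/(m²·K).
Depth D = C / (ρ c_p) = 1.08×10^7 / (2560 × 1670) = 2.52 m.

2.5 m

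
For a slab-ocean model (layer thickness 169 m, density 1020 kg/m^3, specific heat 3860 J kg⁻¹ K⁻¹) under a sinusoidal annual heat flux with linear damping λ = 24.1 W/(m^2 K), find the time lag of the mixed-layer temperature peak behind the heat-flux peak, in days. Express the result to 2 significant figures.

Areal heat capacity C = ρ c_p D = 1020 × 3860 × 169 = 6.65×10^8 J/(m^2 K).
ω = 2π / 3.15×10^7 s = 1.99×10^-7 s⁻¹.
Phase lag φ = arctan(Cω/λ) = arctan(133/24.1) = 1.39 rad.
Time lag = φ / ω = 1.39 / 1.99×10^-7 = 6.98×10^6 s = 80.8 days.

81 days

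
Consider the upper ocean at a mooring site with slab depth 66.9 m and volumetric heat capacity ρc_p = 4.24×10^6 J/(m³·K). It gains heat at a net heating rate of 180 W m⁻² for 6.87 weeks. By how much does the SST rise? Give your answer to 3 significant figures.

2.64 K

Areal heat capacity C = ρc_p × D = 4.24×10^6 × 66.9 = 2.84×10^8 J m⁻² K⁻¹.
Net heat input Q = F Δt = 180 × (6.87 weeks × 6.048×10^5 s/week) = 7.48×10^8 J/m².
ΔT = Q / C = 7.48×10^8 / 2.84×10^8 = 2.64 K.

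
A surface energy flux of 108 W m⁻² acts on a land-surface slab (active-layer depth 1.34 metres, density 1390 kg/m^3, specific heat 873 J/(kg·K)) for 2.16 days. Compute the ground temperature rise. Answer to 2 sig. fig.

12 K

Areal heat capacity C = ρ c_p D = 1390 × 873 × 1.34 = 1.63×10^6 J/(m^2 K).
Net heat input Q = F Δt = 108 × (2.16 days × 86400 s/day) = 2.02×10^7 J/m².
ΔT = Q / C = 2.02×10^7 / 1.63×10^6 = 12.4 K.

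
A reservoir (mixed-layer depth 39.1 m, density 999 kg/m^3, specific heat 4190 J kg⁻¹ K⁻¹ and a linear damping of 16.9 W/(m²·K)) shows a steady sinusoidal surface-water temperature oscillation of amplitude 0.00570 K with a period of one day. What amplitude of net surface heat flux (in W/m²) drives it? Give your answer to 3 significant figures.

67.8

Areal heat capacity C = ρ c_p D = 999 × 4190 × 39.1 = 1.64×10^8 J m⁻² K⁻¹.
ω = 2π / 86400 s = 7.27×10^-5 s⁻¹.
√((Cω)² + λ²) = √((11900)² + 16.9²) = 11900 W/(m²·K).
F₀ = A × √((Cω)²+λ²) = 0.00570 × 11900 = 67.8 W/m².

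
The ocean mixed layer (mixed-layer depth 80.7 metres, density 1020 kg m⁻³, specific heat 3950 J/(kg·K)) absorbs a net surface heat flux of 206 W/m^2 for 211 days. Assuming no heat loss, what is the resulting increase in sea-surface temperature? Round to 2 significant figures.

Areal heat capacity C = ρ c_p D = 1020 × 3950 × 80.7 = 3.25×10^8 J m⁻² K⁻¹.
Net heat input Q = F Δt = 206 × (211 days × 86400 s/day) = 3.76×10^9 J/m².
ΔT = Q / C = 3.76×10^9 / 3.25×10^8 = 11.6 K.

12 K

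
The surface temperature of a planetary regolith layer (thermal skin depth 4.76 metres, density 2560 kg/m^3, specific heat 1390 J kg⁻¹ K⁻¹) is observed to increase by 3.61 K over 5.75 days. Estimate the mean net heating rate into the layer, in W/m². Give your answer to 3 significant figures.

123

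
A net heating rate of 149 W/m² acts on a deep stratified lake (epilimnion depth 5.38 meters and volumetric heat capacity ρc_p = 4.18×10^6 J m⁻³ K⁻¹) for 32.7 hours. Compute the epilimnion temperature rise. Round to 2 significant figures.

Areal heat capacity C = ρc_p × D = 4.18×10^6 × 5.38 = 2.25×10^7 J/(m^2 K).
Net heat input Q = F Δt = 149 × (32.7 hours × 3600 s/hour) = 1.75×10^7 J/m².
ΔT = Q / C = 1.75×10^7 / 2.25×10^7 = 0.780 K.

0.78 K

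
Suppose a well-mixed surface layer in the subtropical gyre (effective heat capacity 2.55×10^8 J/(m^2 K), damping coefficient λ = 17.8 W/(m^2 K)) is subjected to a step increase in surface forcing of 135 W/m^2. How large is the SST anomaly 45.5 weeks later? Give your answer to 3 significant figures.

Areal heat capacity C = 2.55×10^8 J/(m^2 K) (given).
τ = C / λ = 2.55×10^8 / 17.8 = 1.43×10^7 s.
Equilibrium anomaly ΔT_eq = F / λ = 135 / 17.8 = 7.58 K.
t = 45.5 weeks = 2.75×10^7 s, so t/τ = 1.92.
ΔT(t) = ΔT_eq (1 − e^(−t/τ)) = 7.58 × (1 − e^−1.92) = 6.47 K.

6.47 K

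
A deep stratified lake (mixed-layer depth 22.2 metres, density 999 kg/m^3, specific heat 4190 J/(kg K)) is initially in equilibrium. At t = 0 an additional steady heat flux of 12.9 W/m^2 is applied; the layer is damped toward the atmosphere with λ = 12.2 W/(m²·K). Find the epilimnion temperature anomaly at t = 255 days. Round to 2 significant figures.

1.0 K

Areal heat capacity C = ρ c_p D = 999 × 4190 × 22.2 = 9.29×10^7 J/(m²·K).
τ = C / λ = 9.29×10^7 / 12.2 = 7.62×10^6 s.
Equilibrium anomaly ΔT_eq = F / λ = 12.9 / 12.2 = 1.06 K.
t = 255 days = 2.20×10^7 s, so t/τ = 2.89.
ΔT(t) = ΔT_eq (1 − e^(−t/τ)) = 1.06 × (1 − e^−2.89) = 0.999 K.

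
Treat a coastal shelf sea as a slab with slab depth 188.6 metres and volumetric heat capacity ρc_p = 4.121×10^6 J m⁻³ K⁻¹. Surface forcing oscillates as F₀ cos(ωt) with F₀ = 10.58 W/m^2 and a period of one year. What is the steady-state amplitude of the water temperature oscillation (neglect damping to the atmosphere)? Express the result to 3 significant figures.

Areal heat capacity C = ρc_p × D = 4.121×10^6 × 188.6 = 7.77×10^8 J/(m^2 K).
Angular frequency ω = 2π / T = 2π / 3.15×10^7 s = 1.99×10^-7 s⁻¹.
Cω = 7.77×10^8 × 1.99×10^-7 = 155 W/(m²·K).
Amplitude A = F₀ / (Cω) = 10.58 / 155 = 0.0683 K.

0.0683 K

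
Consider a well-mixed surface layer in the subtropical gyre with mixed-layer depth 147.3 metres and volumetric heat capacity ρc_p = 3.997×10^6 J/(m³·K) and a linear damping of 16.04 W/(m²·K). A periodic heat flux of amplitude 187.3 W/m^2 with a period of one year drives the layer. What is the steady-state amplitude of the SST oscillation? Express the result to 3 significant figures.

1.58 K

Areal heat capacity C = ρc_p × D = 3.997×10^6 × 147.3 = 5.89×10^8 J m⁻² K⁻¹.
Angular frequency ω = 2π / T = 2π / 3.15×10^7 s = 1.99×10^-7 s⁻¹.
√((Cω)² + λ²) = √((117)² + 16.04²) = 118 W/(m²·K).
Amplitude A = F₀ / √((Cω)²+λ²) = 187.3 / 118 = 1.58 K.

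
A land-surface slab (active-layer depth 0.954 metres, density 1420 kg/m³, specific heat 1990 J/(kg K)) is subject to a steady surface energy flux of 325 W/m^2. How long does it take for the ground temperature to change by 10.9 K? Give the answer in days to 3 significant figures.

Areal heat capacity C = ρ c_p D = 1420 × 1990 × 0.954 = 2.70×10^6 J m⁻² K⁻¹.
Time required: Δt = C ΔT / F = 2.70×10^6 × 10.9 / 325 = 90400 s.
In days: 90400 s / (86400 s/day) = 1.05 days.

1.05 days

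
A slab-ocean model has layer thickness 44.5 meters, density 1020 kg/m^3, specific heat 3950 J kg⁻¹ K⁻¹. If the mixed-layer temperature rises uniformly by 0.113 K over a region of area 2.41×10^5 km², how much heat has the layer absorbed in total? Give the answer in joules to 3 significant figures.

Areal heat capacity C = ρ c_p D = 1020 × 3950 × 44.5 = 1.79×10^8 J/(m²·K).
Heat per unit area: q = C ΔT = 1.79×10^8 × 0.113 = 2.03×10^7 J/m².
Total heat: Q = q × A = 2.03×10^7 × (2.41×10^5 × 10⁶ m²) = 4.88×10^18 J.

4.88×10^18 J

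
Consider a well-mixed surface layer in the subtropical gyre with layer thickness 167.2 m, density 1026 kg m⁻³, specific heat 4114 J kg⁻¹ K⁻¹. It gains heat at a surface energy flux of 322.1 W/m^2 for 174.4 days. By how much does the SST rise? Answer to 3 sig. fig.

6.88 K

Areal heat capacity C = ρ c_p D = 1026 × 4114 × 167.2 = 7.06×10^8 J/(m^2 K).
Net heat input Q = F Δt = 322.1 × (174.4 days × 86400 s/day) = 4.85×10^9 J/m².
ΔT = Q / C = 4.85×10^9 / 7.06×10^8 = 6.88 K.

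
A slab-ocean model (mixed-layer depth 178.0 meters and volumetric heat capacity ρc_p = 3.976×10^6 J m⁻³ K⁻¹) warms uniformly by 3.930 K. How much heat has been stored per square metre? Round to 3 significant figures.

Areal heat capacity C = ρc_p × D = 3.976×10^6 × 178.0 = 7.08×10^8 J/(m²·K).
ΔQ = C ΔT = 7.08×10^8 × 3.930 = 2.78×10^9 J/m².

2.78×10^9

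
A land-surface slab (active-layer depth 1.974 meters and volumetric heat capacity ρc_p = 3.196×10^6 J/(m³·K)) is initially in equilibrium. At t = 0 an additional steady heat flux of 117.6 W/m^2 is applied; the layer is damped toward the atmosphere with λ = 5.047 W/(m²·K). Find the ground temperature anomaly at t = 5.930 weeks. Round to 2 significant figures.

Areal heat capacity C = ρc_p × D = 3.196×10^6 × 1.974 = 6.31×10^6 J/(m^2 K).
τ = C / λ = 6.31×10^6 / 5.047 = 1.25×10^6 s.
Equilibrium anomaly ΔT_eq = F / λ = 117.6 / 5.047 = 23.3 K.
t = 5.930 weeks = 3.59×10^6 s, so t/τ = 2.87.
ΔT(t) = ΔT_eq (1 − e^(−t/τ)) = 23.3 × (1 − e^−2.87) = 22.0 K.

22 K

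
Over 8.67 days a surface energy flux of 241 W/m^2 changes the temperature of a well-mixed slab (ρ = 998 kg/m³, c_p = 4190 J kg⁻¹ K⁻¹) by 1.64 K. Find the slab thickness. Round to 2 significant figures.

Heat input Q = F Δt = 241 × 7.49×10^5 s = 1.81×10^8 J/m².
Required areal heat capacity C = Q / ΔT = 1.10×10^8 J/(m²·K).
Depth D = C / (ρ c_p) = 1.10×10^8 / (998 × 4190) = 26.3 m.

26 m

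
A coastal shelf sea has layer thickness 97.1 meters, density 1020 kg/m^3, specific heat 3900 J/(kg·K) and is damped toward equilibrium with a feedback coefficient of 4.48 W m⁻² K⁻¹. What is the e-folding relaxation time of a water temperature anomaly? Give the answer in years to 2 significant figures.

Areal heat capacity C = ρ c_p D = 1020 × 3900 × 97.1 = 3.86×10^8 J/(m²·K).
Relaxation time τ = C / λ = 3.86×10^8 / 4.48 = 8.62×10^7 s.
In years: 8.62×10^7 s / (3.156×10^7 s/year) = 2.73 years.

2.7 years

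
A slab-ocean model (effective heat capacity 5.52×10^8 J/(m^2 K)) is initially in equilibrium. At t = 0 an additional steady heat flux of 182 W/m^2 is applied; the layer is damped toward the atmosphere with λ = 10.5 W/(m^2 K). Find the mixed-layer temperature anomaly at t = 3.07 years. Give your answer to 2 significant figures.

15 K

Areal heat capacity C = 5.52×10^8 J/(m^2 K) (given).
τ = C / λ = 5.52×10^8 / 10.5 = 5.26×10^7 s.
Equilibrium anomaly ΔT_eq = F / λ = 182 / 10.5 = 17.3 K.
t = 3.07 years = 9.69×10^7 s, so t/τ = 1.84.
ΔT(t) = ΔT_eq (1 − e^(−t/τ)) = 17.3 × (1 − e^−1.84) = 14.6 K.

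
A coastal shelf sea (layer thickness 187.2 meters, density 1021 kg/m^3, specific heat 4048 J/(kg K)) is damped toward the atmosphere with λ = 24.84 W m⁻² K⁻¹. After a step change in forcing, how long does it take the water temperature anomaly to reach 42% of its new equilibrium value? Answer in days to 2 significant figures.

200 days

Areal heat capacity C = ρ c_p D = 1021 × 4048 × 187.2 = 7.74×10^8 J m⁻² K⁻¹.
τ = C / λ = 7.74×10^8 / 24.84 = 3.11×10^7 s.
Fraction reached: 1 − e^(−t/τ) = 0.42 ⇒ t = −τ ln(1 − 0.42) = τ × 0.545.
t = 1.70×10^7 s = 196 days.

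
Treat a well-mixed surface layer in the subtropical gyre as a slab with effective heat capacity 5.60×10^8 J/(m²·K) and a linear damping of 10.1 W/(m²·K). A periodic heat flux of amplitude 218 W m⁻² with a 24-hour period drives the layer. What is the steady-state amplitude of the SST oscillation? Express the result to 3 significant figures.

Areal heat capacity C = 5.60×10^8 J/(m²·K) (given).
Angular frequency ω = 2π / T = 2π / 86400 s = 7.27×10^-5 s⁻¹.
√((Cω)² + λ²) = √((40700)² + 10.1²) = 40700 W/(m²·K).
Amplitude A = F₀ / √((Cω)²+λ²) = 218 / 40700 = 0.00535 K.

0.00535 K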